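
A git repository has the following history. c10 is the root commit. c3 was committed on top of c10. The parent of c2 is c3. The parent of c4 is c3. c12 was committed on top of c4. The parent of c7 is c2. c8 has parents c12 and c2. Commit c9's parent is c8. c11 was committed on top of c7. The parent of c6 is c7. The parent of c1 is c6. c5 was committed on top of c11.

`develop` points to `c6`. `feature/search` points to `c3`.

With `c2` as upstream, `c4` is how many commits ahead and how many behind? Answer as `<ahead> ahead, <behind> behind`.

1 ahead, 1 behind

Reachable from c4: {c10, c3, c4}.
Reachable from c2: {c10, c2, c3}.
Only in c4's history (ahead): {c4} — 1.
Only in c2's history (behind): {c2} — 1.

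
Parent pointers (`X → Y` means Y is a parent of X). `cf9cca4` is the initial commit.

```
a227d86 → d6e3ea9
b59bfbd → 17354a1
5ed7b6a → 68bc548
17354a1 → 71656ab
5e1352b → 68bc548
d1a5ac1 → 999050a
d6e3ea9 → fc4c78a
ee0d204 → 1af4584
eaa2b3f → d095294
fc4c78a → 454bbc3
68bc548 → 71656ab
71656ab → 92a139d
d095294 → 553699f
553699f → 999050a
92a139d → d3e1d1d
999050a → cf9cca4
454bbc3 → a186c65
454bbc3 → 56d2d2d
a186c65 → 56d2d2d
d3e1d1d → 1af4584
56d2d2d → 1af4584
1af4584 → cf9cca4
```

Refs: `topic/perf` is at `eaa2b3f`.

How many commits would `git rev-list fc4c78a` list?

6

Walking parent pointers from fc4c78a: reachable set = {1af4584, 454bbc3, 56d2d2d, a186c65, cf9cca4, fc4c78a}.
That is 6 commits.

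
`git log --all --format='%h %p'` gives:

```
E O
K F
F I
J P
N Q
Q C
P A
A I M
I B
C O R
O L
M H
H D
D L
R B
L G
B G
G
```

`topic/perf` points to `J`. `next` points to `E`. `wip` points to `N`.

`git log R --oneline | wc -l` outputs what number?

3

Walking parent pointers from R: reachable set = {B, G, R}.
That is 3 commits.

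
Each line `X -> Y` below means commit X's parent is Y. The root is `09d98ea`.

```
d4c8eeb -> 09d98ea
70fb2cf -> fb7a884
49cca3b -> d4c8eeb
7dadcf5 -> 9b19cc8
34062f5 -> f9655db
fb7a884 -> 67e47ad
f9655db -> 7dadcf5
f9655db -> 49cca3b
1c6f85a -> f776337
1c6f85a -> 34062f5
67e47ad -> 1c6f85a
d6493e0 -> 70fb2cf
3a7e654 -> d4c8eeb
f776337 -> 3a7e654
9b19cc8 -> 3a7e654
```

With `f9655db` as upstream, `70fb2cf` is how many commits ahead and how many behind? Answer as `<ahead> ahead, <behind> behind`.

Reachable from 70fb2cf: {09d98ea, 1c6f85a, 34062f5, 3a7e654, 49cca3b, 67e47ad, 70fb2cf, 7dadcf5, 9b19cc8, d4c8eeb, f776337, f9655db, fb7a884}.
Reachable from f9655db: {09d98ea, 3a7e654, 49cca3b, 7dadcf5, 9b19cc8, d4c8eeb, f9655db}.
Only in 70fb2cf's history (ahead): {1c6f85a, 34062f5, 67e47ad, 70fb2cf, f776337, fb7a884} — 6.
Only in f9655db's history (behind): {} — 0.

6 ahead, 0 behind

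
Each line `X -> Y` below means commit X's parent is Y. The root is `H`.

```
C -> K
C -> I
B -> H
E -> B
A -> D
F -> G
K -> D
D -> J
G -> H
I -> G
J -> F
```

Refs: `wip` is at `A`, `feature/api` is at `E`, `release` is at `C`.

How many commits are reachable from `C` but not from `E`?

7

Reachable from C: {C, D, F, G, H, I, J, K}.
Reachable from E: {B, E, H}.
In C's history but not E's: {C, D, F, G, I, J, K} — 7 commits.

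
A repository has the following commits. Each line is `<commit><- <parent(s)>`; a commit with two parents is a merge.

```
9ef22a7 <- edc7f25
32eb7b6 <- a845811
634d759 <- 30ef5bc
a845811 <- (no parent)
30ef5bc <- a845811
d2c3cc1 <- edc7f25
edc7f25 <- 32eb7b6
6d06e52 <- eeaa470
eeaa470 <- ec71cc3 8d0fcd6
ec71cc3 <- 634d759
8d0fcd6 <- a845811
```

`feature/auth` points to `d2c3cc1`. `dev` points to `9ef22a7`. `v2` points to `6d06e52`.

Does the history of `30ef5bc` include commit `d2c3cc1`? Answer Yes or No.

Ancestors of 30ef5bc: {30ef5bc, a845811}.
d2c3cc1 is not in that set, so it is not an ancestor of 30ef5bc.

No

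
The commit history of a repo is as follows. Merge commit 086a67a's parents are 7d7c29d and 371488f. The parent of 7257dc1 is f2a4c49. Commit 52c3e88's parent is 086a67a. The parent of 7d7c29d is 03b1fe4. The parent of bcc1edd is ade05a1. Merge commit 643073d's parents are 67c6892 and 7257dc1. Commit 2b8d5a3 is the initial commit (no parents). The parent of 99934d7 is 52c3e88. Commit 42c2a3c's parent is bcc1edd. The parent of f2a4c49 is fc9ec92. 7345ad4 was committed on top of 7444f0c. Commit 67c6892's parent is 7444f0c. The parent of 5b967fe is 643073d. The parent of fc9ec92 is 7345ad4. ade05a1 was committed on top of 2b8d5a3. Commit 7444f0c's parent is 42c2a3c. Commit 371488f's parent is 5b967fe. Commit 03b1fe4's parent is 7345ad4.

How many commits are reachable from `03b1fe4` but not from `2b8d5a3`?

6

Reachable from 03b1fe4: {03b1fe4, 2b8d5a3, 42c2a3c, 7345ad4, 7444f0c, ade05a1, bcc1edd}.
Reachable from 2b8d5a3: {2b8d5a3}.
In 03b1fe4's history but not 2b8d5a3's: {03b1fe4, 42c2a3c, 7345ad4, 7444f0c, ade05a1, bcc1edd} — 6 commits.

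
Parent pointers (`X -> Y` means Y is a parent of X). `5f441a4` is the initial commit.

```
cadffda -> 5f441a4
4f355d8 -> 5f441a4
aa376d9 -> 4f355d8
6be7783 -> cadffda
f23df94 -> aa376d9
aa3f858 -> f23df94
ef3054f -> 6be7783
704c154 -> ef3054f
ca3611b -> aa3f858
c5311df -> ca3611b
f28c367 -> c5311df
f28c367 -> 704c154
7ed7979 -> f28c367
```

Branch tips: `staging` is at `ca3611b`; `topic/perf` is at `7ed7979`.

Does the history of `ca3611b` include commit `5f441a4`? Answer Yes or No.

Ancestors of ca3611b (commits reachable by following parents): {4f355d8, 5f441a4, aa376d9, aa3f858, ca3611b, f23df94}.
5f441a4 is in that set, so it is an ancestor of ca3611b.

Yes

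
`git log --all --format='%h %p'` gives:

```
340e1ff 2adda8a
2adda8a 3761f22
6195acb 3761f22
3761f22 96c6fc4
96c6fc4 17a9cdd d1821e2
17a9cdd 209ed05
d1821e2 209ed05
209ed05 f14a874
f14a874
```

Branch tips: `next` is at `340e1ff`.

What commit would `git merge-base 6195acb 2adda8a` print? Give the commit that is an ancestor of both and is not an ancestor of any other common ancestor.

3761f22

Ancestors of 6195acb: {17a9cdd, 209ed05, 3761f22, 6195acb, 96c6fc4, d1821e2, f14a874}.
Ancestors of 2adda8a: {17a9cdd, 209ed05, 2adda8a, 3761f22, 96c6fc4, d1821e2, f14a874}.
Common ancestors: {17a9cdd, 209ed05, 3761f22, 96c6fc4, d1821e2, f14a874}.
Among these, 3761f22 is not an ancestor of any other common ancestor — it is the merge base.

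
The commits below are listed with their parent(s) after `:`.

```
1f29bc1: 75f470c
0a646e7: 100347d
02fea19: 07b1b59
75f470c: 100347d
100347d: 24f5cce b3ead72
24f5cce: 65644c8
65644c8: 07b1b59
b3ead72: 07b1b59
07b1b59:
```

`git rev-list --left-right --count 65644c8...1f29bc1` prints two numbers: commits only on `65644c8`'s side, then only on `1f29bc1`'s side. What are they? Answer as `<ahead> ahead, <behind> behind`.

Reachable from 65644c8: {07b1b59, 65644c8}.
Reachable from 1f29bc1: {07b1b59, 100347d, 1f29bc1, 24f5cce, 65644c8, 75f470c, b3ead72}.
Only in 65644c8's history (ahead): {} — 0.
Only in 1f29bc1's history (behind): {100347d, 1f29bc1, 24f5cce, 75f470c, b3ead72} — 5.

0 ahead, 5 behind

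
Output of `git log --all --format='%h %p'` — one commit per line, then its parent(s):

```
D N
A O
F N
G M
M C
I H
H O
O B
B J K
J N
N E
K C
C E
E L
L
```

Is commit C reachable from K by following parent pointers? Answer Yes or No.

Ancestors of K (commits reachable by following parents): {C, E, K, L}.
C is in that set, so it is an ancestor of K.

Yes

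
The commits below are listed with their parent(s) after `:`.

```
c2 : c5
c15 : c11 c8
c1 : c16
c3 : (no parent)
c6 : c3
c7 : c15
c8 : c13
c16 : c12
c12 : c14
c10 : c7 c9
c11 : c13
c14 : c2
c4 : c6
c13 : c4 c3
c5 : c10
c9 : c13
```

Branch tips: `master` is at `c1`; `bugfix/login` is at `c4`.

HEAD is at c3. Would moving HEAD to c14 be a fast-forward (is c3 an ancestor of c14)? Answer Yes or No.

Yes

A fast-forward from c3 to c14 is possible iff c3 is an ancestor of c14.
Ancestors of c14: {c10, c11, c13, c14, c15, c2, c3, c4, c5, c6, c7, c8, c9}.
c3 is among them, so fast-forward is possible.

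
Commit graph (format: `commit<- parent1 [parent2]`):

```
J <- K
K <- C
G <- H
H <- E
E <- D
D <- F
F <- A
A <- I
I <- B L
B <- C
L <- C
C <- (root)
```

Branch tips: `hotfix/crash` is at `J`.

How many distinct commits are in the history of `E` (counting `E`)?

8

Walking parent pointers from E: reachable set = {A, B, C, D, E, F, I, L}.
That is 8 commits.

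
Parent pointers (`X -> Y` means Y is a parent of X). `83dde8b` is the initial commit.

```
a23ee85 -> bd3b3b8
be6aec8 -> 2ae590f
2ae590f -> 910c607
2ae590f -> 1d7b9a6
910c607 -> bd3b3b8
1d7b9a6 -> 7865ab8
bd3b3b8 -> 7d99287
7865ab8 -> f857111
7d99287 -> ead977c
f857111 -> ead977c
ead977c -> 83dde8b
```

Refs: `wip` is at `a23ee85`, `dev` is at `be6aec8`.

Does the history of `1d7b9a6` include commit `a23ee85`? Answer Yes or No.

No

Ancestors of 1d7b9a6: {1d7b9a6, 7865ab8, 83dde8b, ead977c, f857111}.
a23ee85 is not in that set, so it is not an ancestor of 1d7b9a6.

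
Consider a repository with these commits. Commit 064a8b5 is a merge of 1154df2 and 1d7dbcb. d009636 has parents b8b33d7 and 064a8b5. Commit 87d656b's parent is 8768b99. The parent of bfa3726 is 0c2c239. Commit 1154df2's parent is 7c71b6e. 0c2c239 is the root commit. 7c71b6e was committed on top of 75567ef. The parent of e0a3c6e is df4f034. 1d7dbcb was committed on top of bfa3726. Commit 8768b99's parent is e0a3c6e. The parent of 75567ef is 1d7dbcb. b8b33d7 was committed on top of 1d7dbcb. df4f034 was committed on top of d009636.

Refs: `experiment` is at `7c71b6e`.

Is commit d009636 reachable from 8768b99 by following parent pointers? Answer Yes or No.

Yes

Ancestors of 8768b99 (commits reachable by following parents): {064a8b5, 0c2c239, 1154df2, 1d7dbcb, 75567ef, 7c71b6e, 8768b99, b8b33d7, bfa3726, d009636, df4f034, e0a3c6e}.
d009636 is in that set, so it is an ancestor of 8768b99.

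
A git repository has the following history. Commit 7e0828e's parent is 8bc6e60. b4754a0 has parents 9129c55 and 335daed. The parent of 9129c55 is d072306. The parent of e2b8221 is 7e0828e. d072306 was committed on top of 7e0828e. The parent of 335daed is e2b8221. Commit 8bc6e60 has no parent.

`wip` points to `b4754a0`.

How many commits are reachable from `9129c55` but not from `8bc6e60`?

3

Reachable from 9129c55: {7e0828e, 8bc6e60, 9129c55, d072306}.
Reachable from 8bc6e60: {8bc6e60}.
In 9129c55's history but not 8bc6e60's: {7e0828e, 9129c55, d072306} — 3 commits.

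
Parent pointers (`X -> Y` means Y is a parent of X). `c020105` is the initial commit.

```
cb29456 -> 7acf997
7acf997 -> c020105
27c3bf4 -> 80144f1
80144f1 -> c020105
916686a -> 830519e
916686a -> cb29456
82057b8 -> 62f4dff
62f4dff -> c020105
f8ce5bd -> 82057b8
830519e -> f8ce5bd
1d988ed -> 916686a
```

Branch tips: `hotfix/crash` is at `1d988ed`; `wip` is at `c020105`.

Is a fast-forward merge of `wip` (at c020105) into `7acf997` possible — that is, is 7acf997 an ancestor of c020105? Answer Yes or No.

A fast-forward from 7acf997 to c020105 is possible iff 7acf997 is an ancestor of c020105.
Ancestors of c020105: {c020105}.
7acf997 is not among them, so fast-forward is not possible.

No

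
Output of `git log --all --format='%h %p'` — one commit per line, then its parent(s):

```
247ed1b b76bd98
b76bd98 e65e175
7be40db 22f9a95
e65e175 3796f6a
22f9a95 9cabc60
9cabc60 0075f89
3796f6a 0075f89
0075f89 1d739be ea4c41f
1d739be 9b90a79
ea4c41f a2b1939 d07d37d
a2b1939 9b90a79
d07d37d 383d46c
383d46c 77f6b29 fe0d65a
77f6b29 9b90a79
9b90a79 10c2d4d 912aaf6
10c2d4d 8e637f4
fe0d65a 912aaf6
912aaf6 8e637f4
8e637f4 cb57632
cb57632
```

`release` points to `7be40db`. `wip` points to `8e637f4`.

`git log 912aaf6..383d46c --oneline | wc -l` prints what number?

Reachable from 383d46c: {10c2d4d, 383d46c, 77f6b29, 8e637f4, 912aaf6, 9b90a79, cb57632, fe0d65a}.
Reachable from 912aaf6: {8e637f4, 912aaf6, cb57632}.
In 383d46c's history but not 912aaf6's: {10c2d4d, 383d46c, 77f6b29, 9b90a79, fe0d65a} — 5 commits.

5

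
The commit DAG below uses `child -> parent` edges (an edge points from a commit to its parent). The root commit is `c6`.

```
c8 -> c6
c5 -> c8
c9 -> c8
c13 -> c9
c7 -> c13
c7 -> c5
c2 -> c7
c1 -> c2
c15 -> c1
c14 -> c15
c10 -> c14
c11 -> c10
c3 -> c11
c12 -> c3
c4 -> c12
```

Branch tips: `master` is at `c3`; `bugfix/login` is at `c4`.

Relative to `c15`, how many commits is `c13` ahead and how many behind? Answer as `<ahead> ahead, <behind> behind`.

Reachable from c13: {c13, c6, c8, c9}.
Reachable from c15: {c1, c13, c15, c2, c5, c6, c7, c8, c9}.
Only in c13's history (ahead): {} — 0.
Only in c15's history (behind): {c1, c15, c2, c5, c7} — 5.

0 ahead, 5 behind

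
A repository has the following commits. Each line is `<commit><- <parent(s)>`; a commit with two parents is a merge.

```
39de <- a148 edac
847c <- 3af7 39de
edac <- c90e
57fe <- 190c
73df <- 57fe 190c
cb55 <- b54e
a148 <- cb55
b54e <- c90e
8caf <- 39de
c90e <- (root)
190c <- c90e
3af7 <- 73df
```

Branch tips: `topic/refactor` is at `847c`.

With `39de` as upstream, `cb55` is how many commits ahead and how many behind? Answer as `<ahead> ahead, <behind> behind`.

Reachable from cb55: {b54e, c90e, cb55}.
Reachable from 39de: {39de, a148, b54e, c90e, cb55, edac}.
Only in cb55's history (ahead): {} — 0.
Only in 39de's history (behind): {39de, a148, edac} — 3.

0 ahead, 3 behind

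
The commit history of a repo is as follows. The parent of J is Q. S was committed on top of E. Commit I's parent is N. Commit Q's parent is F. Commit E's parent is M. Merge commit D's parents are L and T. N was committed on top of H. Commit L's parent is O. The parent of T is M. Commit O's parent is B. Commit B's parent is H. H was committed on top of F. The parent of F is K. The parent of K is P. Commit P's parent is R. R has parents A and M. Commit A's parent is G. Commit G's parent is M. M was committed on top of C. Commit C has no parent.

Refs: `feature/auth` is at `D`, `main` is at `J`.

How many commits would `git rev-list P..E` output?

1

Reachable from E: {C, E, M}.
Reachable from P: {A, C, G, M, P, R}.
In E's history but not P's: {E} — 1 commit.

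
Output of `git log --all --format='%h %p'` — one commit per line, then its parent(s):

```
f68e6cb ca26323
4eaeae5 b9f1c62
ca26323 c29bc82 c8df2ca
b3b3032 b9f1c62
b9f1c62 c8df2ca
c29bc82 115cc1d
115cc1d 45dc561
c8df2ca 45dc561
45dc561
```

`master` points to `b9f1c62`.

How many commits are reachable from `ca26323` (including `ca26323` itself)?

5

Walking parent pointers from ca26323: reachable set = {115cc1d, 45dc561, c29bc82, c8df2ca, ca26323}.
That is 5 commits.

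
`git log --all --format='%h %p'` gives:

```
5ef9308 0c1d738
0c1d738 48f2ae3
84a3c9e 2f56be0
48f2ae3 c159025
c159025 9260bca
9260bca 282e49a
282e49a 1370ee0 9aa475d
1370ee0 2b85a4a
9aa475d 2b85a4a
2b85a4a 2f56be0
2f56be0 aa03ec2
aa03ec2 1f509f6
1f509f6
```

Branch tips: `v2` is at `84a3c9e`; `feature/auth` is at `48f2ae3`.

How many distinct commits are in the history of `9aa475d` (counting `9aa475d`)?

5

Walking parent pointers from 9aa475d: reachable set = {1f509f6, 2b85a4a, 2f56be0, 9aa475d, aa03ec2}.
That is 5 commits.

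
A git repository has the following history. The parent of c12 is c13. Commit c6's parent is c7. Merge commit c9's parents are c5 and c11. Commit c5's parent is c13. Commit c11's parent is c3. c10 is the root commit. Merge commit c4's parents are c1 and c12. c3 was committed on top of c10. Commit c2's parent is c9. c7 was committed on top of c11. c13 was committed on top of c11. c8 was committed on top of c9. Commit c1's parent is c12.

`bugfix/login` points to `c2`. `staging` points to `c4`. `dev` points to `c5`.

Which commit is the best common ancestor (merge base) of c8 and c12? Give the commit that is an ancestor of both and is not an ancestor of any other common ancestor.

Ancestors of c8: {c10, c11, c13, c3, c5, c8, c9}.
Ancestors of c12: {c10, c11, c12, c13, c3}.
Common ancestors: {c10, c11, c13, c3}.
Among these, c13 is not an ancestor of any other common ancestor — it is the merge base.

c13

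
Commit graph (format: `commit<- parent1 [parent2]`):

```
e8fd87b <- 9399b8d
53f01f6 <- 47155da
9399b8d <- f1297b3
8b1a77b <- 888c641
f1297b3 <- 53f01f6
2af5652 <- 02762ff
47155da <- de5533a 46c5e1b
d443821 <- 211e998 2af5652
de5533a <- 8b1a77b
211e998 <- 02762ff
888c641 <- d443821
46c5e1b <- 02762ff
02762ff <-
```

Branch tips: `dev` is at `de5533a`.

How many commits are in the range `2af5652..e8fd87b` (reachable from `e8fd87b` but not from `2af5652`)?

Reachable from e8fd87b: {02762ff, 211e998, 2af5652, 46c5e1b, 47155da, 53f01f6, 888c641, 8b1a77b, 9399b8d, d443821, de5533a, e8fd87b, f1297b3}.
Reachable from 2af5652: {02762ff, 2af5652}.
In e8fd87b's history but not 2af5652's: {211e998, 46c5e1b, 47155da, 53f01f6, 888c641, 8b1a77b, 9399b8d, d443821, de5533a, e8fd87b, f1297b3} — 11 commits.

11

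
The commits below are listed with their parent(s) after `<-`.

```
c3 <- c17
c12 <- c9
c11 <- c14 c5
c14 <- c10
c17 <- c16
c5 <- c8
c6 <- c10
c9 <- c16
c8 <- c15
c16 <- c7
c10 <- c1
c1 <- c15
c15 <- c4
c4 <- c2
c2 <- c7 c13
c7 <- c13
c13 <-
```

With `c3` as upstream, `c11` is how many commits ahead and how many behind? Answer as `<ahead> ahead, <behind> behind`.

9 ahead, 3 behind

Reachable from c11: {c1, c10, c11, c13, c14, c15, c2, c4, c5, c7, c8}.
Reachable from c3: {c13, c16, c17, c3, c7}.
Only in c11's history (ahead): {c1, c10, c11, c14, c15, c2, c4, c5, c8} — 9.
Only in c3's history (behind): {c16, c17, c3} — 3.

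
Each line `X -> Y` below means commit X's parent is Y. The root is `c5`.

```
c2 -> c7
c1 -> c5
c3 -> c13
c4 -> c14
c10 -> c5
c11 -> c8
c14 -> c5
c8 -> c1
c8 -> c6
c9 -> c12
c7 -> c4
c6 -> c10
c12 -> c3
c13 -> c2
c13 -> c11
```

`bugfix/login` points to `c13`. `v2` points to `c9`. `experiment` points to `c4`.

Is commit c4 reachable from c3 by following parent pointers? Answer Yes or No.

Ancestors of c3 (commits reachable by following parents): {c1, c10, c11, c13, c14, c2, c3, c4, c5, c6, c7, c8}.
c4 is in that set, so it is an ancestor of c3.

Yes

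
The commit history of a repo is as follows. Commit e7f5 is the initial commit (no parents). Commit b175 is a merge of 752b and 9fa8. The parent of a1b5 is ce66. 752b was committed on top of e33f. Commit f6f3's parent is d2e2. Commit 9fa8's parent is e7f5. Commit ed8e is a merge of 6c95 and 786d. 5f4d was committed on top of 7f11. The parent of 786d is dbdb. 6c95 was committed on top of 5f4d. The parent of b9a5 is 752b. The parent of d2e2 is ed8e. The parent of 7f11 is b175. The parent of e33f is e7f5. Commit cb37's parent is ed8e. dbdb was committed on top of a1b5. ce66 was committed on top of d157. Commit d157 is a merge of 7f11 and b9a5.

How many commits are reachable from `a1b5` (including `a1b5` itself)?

10

Walking parent pointers from a1b5: reachable set = {752b, 7f11, 9fa8, a1b5, b175, b9a5, ce66, d157, e33f, e7f5}.
That is 10 commits.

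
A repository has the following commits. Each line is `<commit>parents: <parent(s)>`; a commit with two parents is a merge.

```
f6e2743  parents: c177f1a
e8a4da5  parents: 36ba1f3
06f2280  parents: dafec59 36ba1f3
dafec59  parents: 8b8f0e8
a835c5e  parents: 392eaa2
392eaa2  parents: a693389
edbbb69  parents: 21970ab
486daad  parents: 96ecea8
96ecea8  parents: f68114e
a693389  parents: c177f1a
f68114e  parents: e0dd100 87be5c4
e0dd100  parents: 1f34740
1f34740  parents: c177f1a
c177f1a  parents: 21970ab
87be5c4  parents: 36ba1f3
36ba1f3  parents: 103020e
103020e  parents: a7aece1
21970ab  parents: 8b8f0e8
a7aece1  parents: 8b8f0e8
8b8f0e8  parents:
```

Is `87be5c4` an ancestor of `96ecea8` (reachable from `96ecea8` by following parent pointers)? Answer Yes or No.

Ancestors of 96ecea8 (commits reachable by following parents): {103020e, 1f34740, 21970ab, 36ba1f3, 87be5c4, 8b8f0e8, 96ecea8, a7aece1, c177f1a, e0dd100, f68114e}.
87be5c4 is in that set, so it is an ancestor of 96ecea8.

Yes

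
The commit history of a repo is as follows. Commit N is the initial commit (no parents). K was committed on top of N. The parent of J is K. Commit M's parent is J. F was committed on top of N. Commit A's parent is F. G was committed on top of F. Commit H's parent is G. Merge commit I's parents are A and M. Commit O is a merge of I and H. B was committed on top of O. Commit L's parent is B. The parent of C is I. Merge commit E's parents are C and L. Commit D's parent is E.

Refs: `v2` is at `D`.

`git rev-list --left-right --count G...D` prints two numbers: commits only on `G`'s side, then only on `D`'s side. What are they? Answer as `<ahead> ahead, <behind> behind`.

0 ahead, 12 behind

Reachable from G: {F, G, N}.
Reachable from D: {A, B, C, D, E, F, G, H, I, J, K, L, M, N, O}.
Only in G's history (ahead): {} — 0.
Only in D's history (behind): {A, B, C, D, E, H, I, J, K, L, M, O} — 12.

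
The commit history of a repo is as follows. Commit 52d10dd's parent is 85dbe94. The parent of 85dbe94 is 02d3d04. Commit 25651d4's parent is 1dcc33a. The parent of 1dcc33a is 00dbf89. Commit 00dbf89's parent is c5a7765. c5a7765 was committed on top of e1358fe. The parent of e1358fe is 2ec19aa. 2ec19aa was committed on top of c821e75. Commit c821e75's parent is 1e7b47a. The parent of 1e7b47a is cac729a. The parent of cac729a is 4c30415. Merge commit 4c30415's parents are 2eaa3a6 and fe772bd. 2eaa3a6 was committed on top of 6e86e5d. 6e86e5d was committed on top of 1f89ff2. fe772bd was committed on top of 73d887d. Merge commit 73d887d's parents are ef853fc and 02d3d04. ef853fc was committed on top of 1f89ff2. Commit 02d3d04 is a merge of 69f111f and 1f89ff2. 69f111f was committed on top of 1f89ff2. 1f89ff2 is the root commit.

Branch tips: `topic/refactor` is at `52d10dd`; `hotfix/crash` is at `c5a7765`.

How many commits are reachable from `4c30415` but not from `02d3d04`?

Reachable from 4c30415: {02d3d04, 1f89ff2, 2eaa3a6, 4c30415, 69f111f, 6e86e5d, 73d887d, ef853fc, fe772bd}.
Reachable from 02d3d04: {02d3d04, 1f89ff2, 69f111f}.
In 4c30415's history but not 02d3d04's: {2eaa3a6, 4c30415, 6e86e5d, 73d887d, ef853fc, fe772bd} — 6 commits.

6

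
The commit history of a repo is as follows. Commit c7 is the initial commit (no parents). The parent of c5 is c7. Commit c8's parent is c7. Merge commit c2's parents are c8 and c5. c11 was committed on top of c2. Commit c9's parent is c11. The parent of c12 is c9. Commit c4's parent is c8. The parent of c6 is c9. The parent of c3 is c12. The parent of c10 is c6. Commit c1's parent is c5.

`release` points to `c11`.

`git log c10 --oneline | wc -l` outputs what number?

8

Walking parent pointers from c10: reachable set = {c10, c11, c2, c5, c6, c7, c8, c9}.
That is 8 commits.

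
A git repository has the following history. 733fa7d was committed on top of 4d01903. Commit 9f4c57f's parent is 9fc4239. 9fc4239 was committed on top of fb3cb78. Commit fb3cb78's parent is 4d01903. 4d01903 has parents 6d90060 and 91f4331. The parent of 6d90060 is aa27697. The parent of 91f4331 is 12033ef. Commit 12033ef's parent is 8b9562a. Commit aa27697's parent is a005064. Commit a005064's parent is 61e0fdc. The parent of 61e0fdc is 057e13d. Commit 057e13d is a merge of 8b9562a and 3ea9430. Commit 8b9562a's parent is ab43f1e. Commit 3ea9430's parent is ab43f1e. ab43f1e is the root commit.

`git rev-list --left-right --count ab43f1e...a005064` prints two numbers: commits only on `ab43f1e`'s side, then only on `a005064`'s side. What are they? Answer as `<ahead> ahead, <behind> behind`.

Reachable from ab43f1e: {ab43f1e}.
Reachable from a005064: {057e13d, 3ea9430, 61e0fdc, 8b9562a, a005064, ab43f1e}.
Only in ab43f1e's history (ahead): {} — 0.
Only in a005064's history (behind): {057e13d, 3ea9430, 61e0fdc, 8b9562a, a005064} — 5.

0 ahead, 5 behind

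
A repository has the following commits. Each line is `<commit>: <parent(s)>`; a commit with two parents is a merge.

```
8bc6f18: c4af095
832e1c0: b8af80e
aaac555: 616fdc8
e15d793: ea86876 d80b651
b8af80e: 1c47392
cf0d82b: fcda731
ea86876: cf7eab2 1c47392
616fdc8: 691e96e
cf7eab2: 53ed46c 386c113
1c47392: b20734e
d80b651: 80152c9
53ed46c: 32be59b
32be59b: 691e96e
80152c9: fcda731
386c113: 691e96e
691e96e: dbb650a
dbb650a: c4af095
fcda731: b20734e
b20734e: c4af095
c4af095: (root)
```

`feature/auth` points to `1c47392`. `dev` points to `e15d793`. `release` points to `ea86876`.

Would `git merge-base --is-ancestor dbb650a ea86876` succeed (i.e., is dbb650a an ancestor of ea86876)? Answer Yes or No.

Yes

Ancestors of ea86876 (commits reachable by following parents): {1c47392, 32be59b, 386c113, 53ed46c, 691e96e, b20734e, c4af095, cf7eab2, dbb650a, ea86876}.
dbb650a is in that set, so it is an ancestor of ea86876.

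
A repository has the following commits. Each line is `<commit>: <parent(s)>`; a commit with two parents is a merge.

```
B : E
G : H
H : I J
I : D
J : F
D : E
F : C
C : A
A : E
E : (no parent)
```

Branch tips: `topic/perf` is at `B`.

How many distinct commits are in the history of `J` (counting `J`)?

5

Walking parent pointers from J: reachable set = {A, C, E, F, J}.
That is 5 commits.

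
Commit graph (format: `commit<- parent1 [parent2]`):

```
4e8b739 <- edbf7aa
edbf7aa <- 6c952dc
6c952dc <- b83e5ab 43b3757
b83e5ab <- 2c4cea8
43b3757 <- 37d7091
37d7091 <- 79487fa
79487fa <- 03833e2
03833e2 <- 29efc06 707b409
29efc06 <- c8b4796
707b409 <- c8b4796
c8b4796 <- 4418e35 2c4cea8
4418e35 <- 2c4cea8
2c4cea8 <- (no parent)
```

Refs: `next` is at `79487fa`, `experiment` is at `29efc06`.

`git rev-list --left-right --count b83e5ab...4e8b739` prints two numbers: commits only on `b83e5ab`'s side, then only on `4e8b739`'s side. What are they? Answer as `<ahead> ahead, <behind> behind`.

0 ahead, 11 behind

Reachable from b83e5ab: {2c4cea8, b83e5ab}.
Reachable from 4e8b739: {03833e2, 29efc06, 2c4cea8, 37d7091, 43b3757, 4418e35, 4e8b739, 6c952dc, 707b409, 79487fa, b83e5ab, c8b4796, edbf7aa}.
Only in b83e5ab's history (ahead): {} — 0.
Only in 4e8b739's history (behind): {03833e2, 29efc06, 37d7091, 43b3757, 4418e35, 4e8b739, 6c952dc, 707b409, 79487fa, c8b4796, edbf7aa} — 11.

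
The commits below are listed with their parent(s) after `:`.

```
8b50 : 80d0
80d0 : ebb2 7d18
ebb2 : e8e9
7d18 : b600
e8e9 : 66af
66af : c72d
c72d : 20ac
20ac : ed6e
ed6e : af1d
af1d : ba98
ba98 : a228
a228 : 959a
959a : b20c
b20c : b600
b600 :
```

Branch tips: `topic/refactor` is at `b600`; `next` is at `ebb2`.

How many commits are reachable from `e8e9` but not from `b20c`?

Reachable from e8e9: {20ac, 66af, 959a, a228, af1d, b20c, b600, ba98, c72d, e8e9, ed6e}.
Reachable from b20c: {b20c, b600}.
In e8e9's history but not b20c's: {20ac, 66af, 959a, a228, af1d, ba98, c72d, e8e9, ed6e} — 9 commits.

9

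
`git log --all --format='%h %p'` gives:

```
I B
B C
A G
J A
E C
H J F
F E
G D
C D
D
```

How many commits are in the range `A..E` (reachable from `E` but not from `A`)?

2

Reachable from E: {C, D, E}.
Reachable from A: {A, D, G}.
In E's history but not A's: {C, E} — 2 commits.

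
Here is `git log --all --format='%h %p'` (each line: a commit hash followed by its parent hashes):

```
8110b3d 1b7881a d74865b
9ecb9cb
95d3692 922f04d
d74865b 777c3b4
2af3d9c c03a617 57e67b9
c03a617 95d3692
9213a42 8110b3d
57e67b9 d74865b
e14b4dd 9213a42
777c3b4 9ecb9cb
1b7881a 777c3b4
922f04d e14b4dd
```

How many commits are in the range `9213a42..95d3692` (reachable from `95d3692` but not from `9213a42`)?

Reachable from 95d3692: {1b7881a, 777c3b4, 8110b3d, 9213a42, 922f04d, 95d3692, 9ecb9cb, d74865b, e14b4dd}.
Reachable from 9213a42: {1b7881a, 777c3b4, 8110b3d, 9213a42, 9ecb9cb, d74865b}.
In 95d3692's history but not 9213a42's: {922f04d, 95d3692, e14b4dd} — 3 commits.

3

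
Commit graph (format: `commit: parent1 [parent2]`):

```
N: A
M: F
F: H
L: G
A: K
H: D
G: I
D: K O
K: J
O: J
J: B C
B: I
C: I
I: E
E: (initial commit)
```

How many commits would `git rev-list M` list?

Walking parent pointers from M: reachable set = {B, C, D, E, F, H, I, J, K, M, O}.
That is 11 commits.

11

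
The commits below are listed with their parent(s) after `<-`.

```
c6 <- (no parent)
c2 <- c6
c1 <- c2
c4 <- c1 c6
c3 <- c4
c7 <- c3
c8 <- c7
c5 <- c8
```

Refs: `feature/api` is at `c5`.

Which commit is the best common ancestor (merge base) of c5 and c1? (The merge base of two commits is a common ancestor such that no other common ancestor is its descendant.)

c1

Ancestors of c5: {c1, c2, c3, c4, c5, c6, c7, c8}.
Ancestors of c1: {c1, c2, c6}.
Common ancestors: {c1, c2, c6}.
Among these, c1 is not an ancestor of any other common ancestor — it is the merge base.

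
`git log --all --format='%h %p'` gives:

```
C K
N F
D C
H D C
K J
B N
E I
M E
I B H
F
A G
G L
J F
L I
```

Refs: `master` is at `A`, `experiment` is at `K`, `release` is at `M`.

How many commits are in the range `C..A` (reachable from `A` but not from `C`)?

8

Reachable from A: {A, B, C, D, F, G, H, I, J, K, L, N}.
Reachable from C: {C, F, J, K}.
In A's history but not C's: {A, B, D, G, H, I, L, N} — 8 commits.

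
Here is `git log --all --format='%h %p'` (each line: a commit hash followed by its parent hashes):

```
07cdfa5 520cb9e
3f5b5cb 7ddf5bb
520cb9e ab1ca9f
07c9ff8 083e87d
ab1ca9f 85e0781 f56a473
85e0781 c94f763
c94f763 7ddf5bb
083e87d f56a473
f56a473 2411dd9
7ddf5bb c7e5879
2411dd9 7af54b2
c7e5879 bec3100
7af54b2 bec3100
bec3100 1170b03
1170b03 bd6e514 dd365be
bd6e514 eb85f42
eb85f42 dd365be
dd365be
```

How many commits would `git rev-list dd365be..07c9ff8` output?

Reachable from 07c9ff8: {07c9ff8, 083e87d, 1170b03, 2411dd9, 7af54b2, bd6e514, bec3100, dd365be, eb85f42, f56a473}.
Reachable from dd365be: {dd365be}.
In 07c9ff8's history but not dd365be's: {07c9ff8, 083e87d, 1170b03, 2411dd9, 7af54b2, bd6e514, bec3100, eb85f42, f56a473} — 9 commits.

9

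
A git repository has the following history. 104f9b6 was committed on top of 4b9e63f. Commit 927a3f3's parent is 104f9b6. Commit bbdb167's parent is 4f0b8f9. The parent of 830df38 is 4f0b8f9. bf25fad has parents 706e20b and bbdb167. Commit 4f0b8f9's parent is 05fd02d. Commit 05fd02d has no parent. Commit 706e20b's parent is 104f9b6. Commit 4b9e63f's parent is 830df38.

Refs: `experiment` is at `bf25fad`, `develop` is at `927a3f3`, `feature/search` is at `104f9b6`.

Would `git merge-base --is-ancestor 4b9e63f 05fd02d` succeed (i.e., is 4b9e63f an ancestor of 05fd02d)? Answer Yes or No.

No

Ancestors of 05fd02d: {05fd02d}.
4b9e63f is not in that set, so it is not an ancestor of 05fd02d.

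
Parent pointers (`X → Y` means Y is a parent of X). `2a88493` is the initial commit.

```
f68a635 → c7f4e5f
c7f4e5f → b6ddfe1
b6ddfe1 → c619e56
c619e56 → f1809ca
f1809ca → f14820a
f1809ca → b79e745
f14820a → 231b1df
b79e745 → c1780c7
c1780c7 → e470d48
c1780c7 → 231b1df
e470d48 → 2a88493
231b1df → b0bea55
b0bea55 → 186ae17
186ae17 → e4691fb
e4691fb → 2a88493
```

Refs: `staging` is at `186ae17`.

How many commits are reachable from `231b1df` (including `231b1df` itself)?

Walking parent pointers from 231b1df: reachable set = {186ae17, 231b1df, 2a88493, b0bea55, e4691fb}.
That is 5 commits.

5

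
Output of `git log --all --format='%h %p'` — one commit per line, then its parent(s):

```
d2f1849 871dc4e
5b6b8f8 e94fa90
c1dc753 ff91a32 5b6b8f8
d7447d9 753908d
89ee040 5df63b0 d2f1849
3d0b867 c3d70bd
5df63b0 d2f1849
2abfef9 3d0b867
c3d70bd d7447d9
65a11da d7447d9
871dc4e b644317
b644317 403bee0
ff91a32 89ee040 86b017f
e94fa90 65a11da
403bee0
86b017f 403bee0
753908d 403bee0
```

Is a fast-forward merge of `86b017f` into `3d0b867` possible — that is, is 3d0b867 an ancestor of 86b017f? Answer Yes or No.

A fast-forward from 3d0b867 to 86b017f is possible iff 3d0b867 is an ancestor of 86b017f.
Ancestors of 86b017f: {403bee0, 86b017f}.
3d0b867 is not among them, so fast-forward is not possible.

No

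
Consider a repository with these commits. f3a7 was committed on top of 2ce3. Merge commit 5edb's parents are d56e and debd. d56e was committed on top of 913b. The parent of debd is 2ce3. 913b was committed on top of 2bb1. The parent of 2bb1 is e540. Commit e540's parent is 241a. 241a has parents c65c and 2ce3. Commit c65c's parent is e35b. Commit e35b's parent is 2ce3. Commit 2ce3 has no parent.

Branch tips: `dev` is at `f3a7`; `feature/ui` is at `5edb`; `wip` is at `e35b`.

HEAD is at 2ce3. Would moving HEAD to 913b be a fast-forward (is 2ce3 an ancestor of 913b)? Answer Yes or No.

A fast-forward from 2ce3 to 913b is possible iff 2ce3 is an ancestor of 913b.
Ancestors of 913b: {241a, 2bb1, 2ce3, 913b, c65c, e35b, e540}.
2ce3 is among them, so fast-forward is possible.

Yes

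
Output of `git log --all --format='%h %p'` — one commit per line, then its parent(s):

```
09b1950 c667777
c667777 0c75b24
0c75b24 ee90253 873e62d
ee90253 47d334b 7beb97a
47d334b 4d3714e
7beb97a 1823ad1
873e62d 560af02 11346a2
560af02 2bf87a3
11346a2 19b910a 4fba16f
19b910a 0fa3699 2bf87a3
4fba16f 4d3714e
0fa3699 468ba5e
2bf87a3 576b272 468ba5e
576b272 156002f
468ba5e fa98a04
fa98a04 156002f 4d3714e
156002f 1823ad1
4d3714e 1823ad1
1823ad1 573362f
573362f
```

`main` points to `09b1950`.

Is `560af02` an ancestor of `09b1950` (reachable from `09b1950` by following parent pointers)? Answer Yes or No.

Ancestors of 09b1950 (commits reachable by following parents): {09b1950, 0c75b24, 0fa3699, 11346a2, 156002f, 1823ad1, 19b910a, 2bf87a3, 468ba5e, 47d334b, 4d3714e, 4fba16f, 560af02, 573362f, 576b272, 7beb97a, 873e62d, c667777, ee90253, fa98a04}.
560af02 is in that set, so it is an ancestor of 09b1950.

Yes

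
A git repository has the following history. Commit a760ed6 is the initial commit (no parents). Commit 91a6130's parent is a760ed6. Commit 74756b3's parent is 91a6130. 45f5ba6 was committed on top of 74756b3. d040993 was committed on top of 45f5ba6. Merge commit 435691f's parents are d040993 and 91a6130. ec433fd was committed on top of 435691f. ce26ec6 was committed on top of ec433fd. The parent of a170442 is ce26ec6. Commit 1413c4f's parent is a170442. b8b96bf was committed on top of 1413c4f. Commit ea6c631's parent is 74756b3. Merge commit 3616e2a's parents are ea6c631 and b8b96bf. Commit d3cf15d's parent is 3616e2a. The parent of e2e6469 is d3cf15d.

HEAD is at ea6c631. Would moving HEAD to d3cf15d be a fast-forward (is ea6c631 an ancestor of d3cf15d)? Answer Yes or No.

A fast-forward from ea6c631 to d3cf15d is possible iff ea6c631 is an ancestor of d3cf15d.
Ancestors of d3cf15d: {1413c4f, 3616e2a, 435691f, 45f5ba6, 74756b3, 91a6130, a170442, a760ed6, b8b96bf, ce26ec6, d040993, d3cf15d, ea6c631, ec433fd}.
ea6c631 is among them, so fast-forward is possible.

Yes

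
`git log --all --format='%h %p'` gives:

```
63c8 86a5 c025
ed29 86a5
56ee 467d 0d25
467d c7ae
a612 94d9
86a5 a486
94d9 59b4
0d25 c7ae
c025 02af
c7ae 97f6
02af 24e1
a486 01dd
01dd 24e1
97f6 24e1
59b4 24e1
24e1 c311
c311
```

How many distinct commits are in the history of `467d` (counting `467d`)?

5

Walking parent pointers from 467d: reachable set = {24e1, 467d, 97f6, c311, c7ae}.
That is 5 commits.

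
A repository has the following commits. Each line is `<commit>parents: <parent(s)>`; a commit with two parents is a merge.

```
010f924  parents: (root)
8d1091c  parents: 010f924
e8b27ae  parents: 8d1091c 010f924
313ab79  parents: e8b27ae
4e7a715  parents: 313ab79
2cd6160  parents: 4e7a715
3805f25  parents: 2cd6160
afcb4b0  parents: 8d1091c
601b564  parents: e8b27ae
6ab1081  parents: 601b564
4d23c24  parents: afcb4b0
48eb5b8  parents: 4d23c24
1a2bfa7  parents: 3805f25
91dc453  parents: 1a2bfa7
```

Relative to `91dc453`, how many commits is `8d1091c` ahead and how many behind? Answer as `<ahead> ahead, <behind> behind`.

0 ahead, 7 behind

Reachable from 8d1091c: {010f924, 8d1091c}.
Reachable from 91dc453: {010f924, 1a2bfa7, 2cd6160, 313ab79, 3805f25, 4e7a715, 8d1091c, 91dc453, e8b27ae}.
Only in 8d1091c's history (ahead): {} — 0.
Only in 91dc453's history (behind): {1a2bfa7, 2cd6160, 313ab79, 3805f25, 4e7a715, 91dc453, e8b27ae} — 7.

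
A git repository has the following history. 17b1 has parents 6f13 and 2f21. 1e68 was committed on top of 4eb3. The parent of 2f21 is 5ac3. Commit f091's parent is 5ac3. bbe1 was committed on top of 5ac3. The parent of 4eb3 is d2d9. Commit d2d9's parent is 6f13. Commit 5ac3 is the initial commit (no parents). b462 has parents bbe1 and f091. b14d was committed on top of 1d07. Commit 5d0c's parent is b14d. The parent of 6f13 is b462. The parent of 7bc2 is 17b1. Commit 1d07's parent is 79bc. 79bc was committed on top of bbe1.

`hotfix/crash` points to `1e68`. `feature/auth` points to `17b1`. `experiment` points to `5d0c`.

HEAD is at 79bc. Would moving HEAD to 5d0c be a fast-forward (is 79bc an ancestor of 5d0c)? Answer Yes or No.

Yes

A fast-forward from 79bc to 5d0c is possible iff 79bc is an ancestor of 5d0c.
Ancestors of 5d0c: {1d07, 5ac3, 5d0c, 79bc, b14d, bbe1}.
79bc is among them, so fast-forward is possible.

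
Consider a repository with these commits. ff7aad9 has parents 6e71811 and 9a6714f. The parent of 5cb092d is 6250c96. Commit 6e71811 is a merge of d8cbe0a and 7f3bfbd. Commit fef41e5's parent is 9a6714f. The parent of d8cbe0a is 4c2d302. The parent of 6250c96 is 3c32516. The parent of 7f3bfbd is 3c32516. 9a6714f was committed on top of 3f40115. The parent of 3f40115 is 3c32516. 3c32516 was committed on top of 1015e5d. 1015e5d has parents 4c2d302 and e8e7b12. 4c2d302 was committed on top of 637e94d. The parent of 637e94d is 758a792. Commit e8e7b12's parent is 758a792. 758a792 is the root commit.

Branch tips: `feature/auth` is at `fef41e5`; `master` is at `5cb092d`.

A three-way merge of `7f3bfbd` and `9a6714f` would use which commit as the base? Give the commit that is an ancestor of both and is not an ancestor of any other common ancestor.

3c32516

Ancestors of 7f3bfbd: {1015e5d, 3c32516, 4c2d302, 637e94d, 758a792, 7f3bfbd, e8e7b12}.
Ancestors of 9a6714f: {1015e5d, 3c32516, 3f40115, 4c2d302, 637e94d, 758a792, 9a6714f, e8e7b12}.
Common ancestors: {1015e5d, 3c32516, 4c2d302, 637e94d, 758a792, e8e7b12}.
Among these, 3c32516 is not an ancestor of any other common ancestor — it is the merge base.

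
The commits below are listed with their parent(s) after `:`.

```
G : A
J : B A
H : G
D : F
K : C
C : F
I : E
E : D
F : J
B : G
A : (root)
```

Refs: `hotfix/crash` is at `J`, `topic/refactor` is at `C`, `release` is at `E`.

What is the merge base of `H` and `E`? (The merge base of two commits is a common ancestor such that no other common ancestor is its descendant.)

G

Ancestors of H: {A, G, H}.
Ancestors of E: {A, B, D, E, F, G, J}.
Common ancestors: {A, G}.
Among these, G is not an ancestor of any other common ancestor — it is the merge base.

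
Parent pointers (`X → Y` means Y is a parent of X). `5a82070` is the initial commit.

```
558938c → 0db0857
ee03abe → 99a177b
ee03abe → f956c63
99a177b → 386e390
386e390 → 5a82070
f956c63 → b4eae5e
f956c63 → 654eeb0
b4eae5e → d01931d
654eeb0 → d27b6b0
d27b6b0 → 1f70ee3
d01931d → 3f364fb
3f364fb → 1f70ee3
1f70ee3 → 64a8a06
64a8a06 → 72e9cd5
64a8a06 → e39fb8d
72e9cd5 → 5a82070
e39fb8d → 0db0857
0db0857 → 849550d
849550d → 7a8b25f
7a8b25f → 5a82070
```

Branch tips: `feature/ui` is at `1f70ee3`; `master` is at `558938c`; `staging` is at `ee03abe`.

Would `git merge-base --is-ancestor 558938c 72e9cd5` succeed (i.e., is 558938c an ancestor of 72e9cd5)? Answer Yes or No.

Ancestors of 72e9cd5: {5a82070, 72e9cd5}.
558938c is not in that set, so it is not an ancestor of 72e9cd5.

No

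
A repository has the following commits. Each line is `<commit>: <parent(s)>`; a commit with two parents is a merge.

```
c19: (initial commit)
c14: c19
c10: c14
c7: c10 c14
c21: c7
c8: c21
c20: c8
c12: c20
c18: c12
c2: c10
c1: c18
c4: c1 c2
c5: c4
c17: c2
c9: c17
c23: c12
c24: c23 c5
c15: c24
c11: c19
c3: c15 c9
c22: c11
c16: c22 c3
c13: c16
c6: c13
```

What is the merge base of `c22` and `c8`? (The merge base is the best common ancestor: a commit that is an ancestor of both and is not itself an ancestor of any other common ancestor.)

c19

Ancestors of c22: {c11, c19, c22}.
Ancestors of c8: {c10, c14, c19, c21, c7, c8}.
Common ancestors: {c19}.
The only common ancestor is c19, so it is the merge base.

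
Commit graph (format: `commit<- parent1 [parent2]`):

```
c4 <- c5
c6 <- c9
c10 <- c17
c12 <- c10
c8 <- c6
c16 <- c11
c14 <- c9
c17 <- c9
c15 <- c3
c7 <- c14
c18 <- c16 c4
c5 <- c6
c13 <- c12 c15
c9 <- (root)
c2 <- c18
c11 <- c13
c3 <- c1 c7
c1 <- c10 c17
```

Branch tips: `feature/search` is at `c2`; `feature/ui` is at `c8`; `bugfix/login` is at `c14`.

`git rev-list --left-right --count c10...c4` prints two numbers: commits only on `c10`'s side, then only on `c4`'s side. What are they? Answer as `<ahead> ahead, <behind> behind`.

Reachable from c10: {c10, c17, c9}.
Reachable from c4: {c4, c5, c6, c9}.
Only in c10's history (ahead): {c10, c17} — 2.
Only in c4's history (behind): {c4, c5, c6} — 3.

2 ahead, 3 behind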